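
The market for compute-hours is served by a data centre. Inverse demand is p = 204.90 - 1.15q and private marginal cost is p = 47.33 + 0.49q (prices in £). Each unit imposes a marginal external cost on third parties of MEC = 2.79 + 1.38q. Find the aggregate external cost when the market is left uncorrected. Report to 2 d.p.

Market equilibrium (private): 47.33 + 0.49q = 204.90 - 1.15q → q_m = 96.0793.
Total external cost = ∫₀^{q_m} (2.79 + 1.38q) dq = 2.79×96.0793 + ½×1.38×96.0793² = 6637.6113.

£6637.61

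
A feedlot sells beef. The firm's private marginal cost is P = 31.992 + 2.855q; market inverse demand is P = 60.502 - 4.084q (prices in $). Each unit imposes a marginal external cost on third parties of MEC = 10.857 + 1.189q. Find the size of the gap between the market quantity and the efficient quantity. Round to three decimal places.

1.937 units

Market equilibrium (private): 31.992 + 2.855q = 60.502 - 4.084q → q_m = 4.1087.
Social marginal cost = private MC + MEC = 42.849 + 4.044q.
Set SMC = demand: 42.849 + 4.044q = 60.502 - 4.084q → q* = 2.1719.
Gap = |4.1087 − 2.1719| = 1.9368.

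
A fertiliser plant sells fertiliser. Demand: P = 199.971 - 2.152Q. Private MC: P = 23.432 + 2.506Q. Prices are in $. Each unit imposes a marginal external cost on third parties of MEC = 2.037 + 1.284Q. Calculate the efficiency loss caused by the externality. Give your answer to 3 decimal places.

Market equilibrium (private): 23.432 + 2.506Q = 199.971 - 2.152Q → Q_m = 37.9002.
Social marginal cost = private MC + MEC = 25.469 + 3.790Q.
Set SMC = demand: 25.469 + 3.790Q = 199.971 - 2.152Q → Q* = 29.3676.
Height of the DWL triangle at Q_m is SMC(Q_m) − demand(Q_m) = MEC(Q_m) = 50.7008.
DWL = ½ × 8.5326 × 50.7008 = 216.3048.

DWL = $216.305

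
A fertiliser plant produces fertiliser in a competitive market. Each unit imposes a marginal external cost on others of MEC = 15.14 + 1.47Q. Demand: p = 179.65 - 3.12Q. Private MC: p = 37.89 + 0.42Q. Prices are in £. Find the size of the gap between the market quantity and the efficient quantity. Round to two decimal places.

Market equilibrium (private): 37.89 + 0.42Q = 179.65 - 3.12Q → Q_m = 40.0452.
Social marginal cost = private MC + MEC = 53.03 + 1.89Q.
Set SMC = demand: 53.03 + 1.89Q = 179.65 - 3.12Q → Q* = 25.2735.
Gap = |40.0452 − 25.2735| = 14.7717.

14.77 units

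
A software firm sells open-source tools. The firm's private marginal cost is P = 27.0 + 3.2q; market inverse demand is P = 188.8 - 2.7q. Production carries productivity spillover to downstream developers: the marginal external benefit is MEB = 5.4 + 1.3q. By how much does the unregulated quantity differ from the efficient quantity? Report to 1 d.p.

Market equilibrium (private): 27.0 + 3.2q = 188.8 - 2.7q → q_m = 27.4237.
Social marginal cost = private MC − MEB = 21.6 + 1.9q.
Set SMC = demand: 21.6 + 1.9q = 188.8 - 2.7q → q* = 36.3478.
Gap = |27.4237 − 36.3478| = 8.9241.

8.9 units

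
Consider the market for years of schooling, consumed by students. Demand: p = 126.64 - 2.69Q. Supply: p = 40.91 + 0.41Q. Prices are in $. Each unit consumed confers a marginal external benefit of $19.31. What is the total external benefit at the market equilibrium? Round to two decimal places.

$534.01

Market equilibrium (private): 40.91 + 0.41Q = 126.64 - 2.69Q → Q_m = 27.6548.
Total external benefit = MEB × Q_m = 19.31 × 27.6548 = 534.0142.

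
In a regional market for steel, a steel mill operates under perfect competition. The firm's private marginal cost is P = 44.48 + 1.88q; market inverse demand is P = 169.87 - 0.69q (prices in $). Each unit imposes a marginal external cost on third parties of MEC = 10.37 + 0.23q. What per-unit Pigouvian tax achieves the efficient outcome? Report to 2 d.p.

tax = $19.82 per unit

Social marginal cost = private MC + MEC = 54.85 + 2.11q.
Set SMC = demand: 54.85 + 2.11q = 169.87 - 0.69q → q* = 41.0786.
The Pigouvian tax equals MEC at q*: 10.37 + 0.23×41.0786 = 19.8181.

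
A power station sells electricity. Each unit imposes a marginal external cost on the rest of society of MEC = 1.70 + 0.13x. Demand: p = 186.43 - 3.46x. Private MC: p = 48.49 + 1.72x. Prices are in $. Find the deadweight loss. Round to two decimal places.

DWL = $2.51

Market equilibrium (private): 48.49 + 1.72x = 186.43 - 3.46x → x_m = 26.6293.
Social marginal cost = private MC + MEC = 50.19 + 1.85x.
Set SMC = demand: 50.19 + 1.85x = 186.43 - 3.46x → x* = 25.6573.
Height of the DWL triangle at x_m is SMC(x_m) − demand(x_m) = MEC(x_m) = 5.1618.
DWL = ½ × 0.9720 × 5.1618 = 2.5086.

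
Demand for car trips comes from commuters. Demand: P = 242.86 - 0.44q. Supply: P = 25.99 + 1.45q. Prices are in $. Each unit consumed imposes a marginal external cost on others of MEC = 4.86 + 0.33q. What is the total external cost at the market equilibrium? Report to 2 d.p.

Market equilibrium (private): 25.99 + 1.45q = 242.86 - 0.44q → q_m = 114.7460.
Total external cost = ∫₀^{q_m} (4.86 + 0.33q) dq = 4.86×114.7460 + ½×0.33×114.7460² = 2730.1619.

$2730.16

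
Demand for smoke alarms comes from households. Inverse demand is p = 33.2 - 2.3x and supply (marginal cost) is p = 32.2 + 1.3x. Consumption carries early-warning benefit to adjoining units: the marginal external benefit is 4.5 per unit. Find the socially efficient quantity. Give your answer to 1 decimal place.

Social marginal benefit = demand + MEB = 37.7 - 2.3x.
Set SMB = MC: 37.7 - 2.3x = 32.2 + 1.3x → x* = 1.5278.

x* = 1.5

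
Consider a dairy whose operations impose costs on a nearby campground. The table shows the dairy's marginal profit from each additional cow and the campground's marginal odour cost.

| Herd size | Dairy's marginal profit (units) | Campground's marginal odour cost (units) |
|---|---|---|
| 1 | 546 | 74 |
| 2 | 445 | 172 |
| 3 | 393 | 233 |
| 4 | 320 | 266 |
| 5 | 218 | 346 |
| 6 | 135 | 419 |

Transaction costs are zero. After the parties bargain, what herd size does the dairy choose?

Bargaining reaches the level where marginal profit last exceeds marginal odour cost.
That holds through level 4 (320 ≥ 266) but not at 5 (218 < 346).

4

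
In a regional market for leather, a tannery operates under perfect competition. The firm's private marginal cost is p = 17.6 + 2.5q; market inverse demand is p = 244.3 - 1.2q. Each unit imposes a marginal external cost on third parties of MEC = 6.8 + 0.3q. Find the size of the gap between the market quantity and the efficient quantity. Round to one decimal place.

Market equilibrium (private): 17.6 + 2.5q = 244.3 - 1.2q → q_m = 61.2703.
Social marginal cost = private MC + MEC = 24.4 + 2.8q.
Set SMC = demand: 24.4 + 2.8q = 244.3 - 1.2q → q* = 54.9750.
Gap = |61.2703 − 54.9750| = 6.2953.

6.3 units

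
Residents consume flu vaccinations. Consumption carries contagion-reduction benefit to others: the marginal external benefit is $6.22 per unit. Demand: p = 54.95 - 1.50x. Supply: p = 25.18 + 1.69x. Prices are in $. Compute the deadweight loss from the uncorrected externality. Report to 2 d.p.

DWL = $6.06

Market equilibrium (private): 25.18 + 1.69x = 54.95 - 1.50x → x_m = 9.3323.
Social marginal benefit = demand + MEB = 61.17 - 1.50x.
Set SMB = MC: 61.17 - 1.50x = 25.18 + 1.69x → x* = 11.2821.
Between x* and x_m the wedge SMB − MC runs linearly from 0 to MEB(x_m), so the loss is a triangle.
DWL = ½ × 1.9498 × 6.2200 = 6.0639.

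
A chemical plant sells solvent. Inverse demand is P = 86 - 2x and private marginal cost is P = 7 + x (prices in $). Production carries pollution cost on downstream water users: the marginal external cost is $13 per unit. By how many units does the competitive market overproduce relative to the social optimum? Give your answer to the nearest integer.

Market equilibrium (private): 7 + x = 86 - 2x → x_m = 26.3333.
Social marginal cost = private MC + MEC = 20 + x.
Set SMC = demand: 20 + x = 86 - 2x → x* = 22.0000.
Gap = |26.3333 − 22.0000| = 4.3333.

4 units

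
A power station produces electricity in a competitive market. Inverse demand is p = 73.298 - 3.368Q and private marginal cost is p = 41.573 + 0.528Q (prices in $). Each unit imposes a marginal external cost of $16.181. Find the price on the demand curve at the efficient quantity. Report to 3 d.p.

Social marginal cost = private MC + MEC = 57.754 + 0.528Q.
Set SMC = demand: 57.754 + 0.528Q = 73.298 - 3.368Q → Q* = 3.9897.
Consumer price on the demand curve at Q*: 73.298 − 3.368×3.9897 = 59.8607.

P = $59.861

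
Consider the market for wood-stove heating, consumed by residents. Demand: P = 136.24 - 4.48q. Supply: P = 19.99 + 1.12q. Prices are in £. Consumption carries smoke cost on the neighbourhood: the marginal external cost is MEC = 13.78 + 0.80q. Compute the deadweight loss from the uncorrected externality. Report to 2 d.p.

Market equilibrium (private): 19.99 + 1.12q = 136.24 - 4.48q → q_m = 20.7589.
Social marginal benefit = demand − MEC = 122.46 - 5.28q.
Set SMB = MC: 122.46 - 5.28q = 19.99 + 1.12q → q* = 16.0109.
The welfare-loss triangle has base |q_m − q*| and height MEC(q_m) (the vertical gap between SMB and MC is zero at q* and MEC at q_m).
DWL = ½ × 4.7480 × 30.3871 = 72.1390.

DWL = £72.14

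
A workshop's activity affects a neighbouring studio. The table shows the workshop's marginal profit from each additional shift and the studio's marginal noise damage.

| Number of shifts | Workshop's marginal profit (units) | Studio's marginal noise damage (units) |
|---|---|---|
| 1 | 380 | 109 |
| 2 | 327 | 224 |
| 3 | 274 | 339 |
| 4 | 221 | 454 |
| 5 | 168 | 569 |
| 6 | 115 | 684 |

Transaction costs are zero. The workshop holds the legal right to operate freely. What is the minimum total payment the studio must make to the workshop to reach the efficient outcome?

778

Left alone the workshop would choose level 6 (marginal profit stays positive).
Efficient level: k* = 2 (marginal profit ≥ marginal noise damage through 2).
The studio must at least cover the workshop's forgone profit from cutting 6→2: 274 + 221 + 168 + 115 = 778.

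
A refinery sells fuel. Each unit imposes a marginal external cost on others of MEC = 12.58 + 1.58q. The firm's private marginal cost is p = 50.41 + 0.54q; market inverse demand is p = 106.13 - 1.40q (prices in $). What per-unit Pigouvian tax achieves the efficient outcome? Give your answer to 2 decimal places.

Social marginal cost = private MC + MEC = 62.99 + 2.12q.
Set SMC = demand: 62.99 + 2.12q = 106.13 - 1.40q → q* = 12.2557.
The Pigouvian tax equals MEC at q*: 12.58 + 1.58×12.2557 = 31.9440.

tax = $31.94 per unit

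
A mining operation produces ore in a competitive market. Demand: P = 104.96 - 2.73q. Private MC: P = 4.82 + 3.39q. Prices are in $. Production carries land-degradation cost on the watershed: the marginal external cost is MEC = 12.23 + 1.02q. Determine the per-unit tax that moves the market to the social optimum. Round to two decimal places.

Social marginal cost = private MC + MEC = 17.05 + 4.41q.
Set SMC = demand: 17.05 + 4.41q = 104.96 - 2.73q → q* = 12.3123.
The Pigouvian tax equals MEC at q*: 12.23 + 1.02×12.3123 = 24.7885.

tax = $24.79 per unit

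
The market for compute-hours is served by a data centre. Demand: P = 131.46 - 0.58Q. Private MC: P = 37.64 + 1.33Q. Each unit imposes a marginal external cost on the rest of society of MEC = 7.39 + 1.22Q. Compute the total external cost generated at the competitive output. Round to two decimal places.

Market equilibrium (private): 37.64 + 1.33Q = 131.46 - 0.58Q → Q_m = 49.1204.
Total external cost = ∫₀^{Q_m} (7.39 + 1.22Q) dQ = 7.39×49.1204 + ½×1.22×49.1204² = 1834.8161.

1834.82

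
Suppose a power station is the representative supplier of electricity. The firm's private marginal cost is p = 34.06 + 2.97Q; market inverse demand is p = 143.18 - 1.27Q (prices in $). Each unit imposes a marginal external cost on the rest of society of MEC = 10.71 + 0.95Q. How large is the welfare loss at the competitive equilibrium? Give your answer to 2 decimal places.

Market equilibrium (private): 34.06 + 2.97Q = 143.18 - 1.27Q → Q_m = 25.7358.
Social marginal cost = private MC + MEC = 44.77 + 3.92Q.
Set SMC = demand: 44.77 + 3.92Q = 143.18 - 1.27Q → Q* = 18.9615.
The welfare-loss triangle has base |Q_m − Q*| and height MEC(Q_m) (the vertical gap between SMC and demand is zero at Q* and MEC at Q_m).
DWL = ½ × 6.7743 × 35.1591 = 119.0891.

DWL = $119.09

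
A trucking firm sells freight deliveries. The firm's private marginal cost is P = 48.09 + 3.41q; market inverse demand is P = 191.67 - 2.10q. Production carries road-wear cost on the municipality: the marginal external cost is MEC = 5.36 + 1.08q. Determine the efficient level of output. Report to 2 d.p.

Social marginal cost = private MC + MEC = 53.45 + 4.49q.
Set SMC = demand: 53.45 + 4.49q = 191.67 - 2.10q → q* = 20.9742.

q* = 20.97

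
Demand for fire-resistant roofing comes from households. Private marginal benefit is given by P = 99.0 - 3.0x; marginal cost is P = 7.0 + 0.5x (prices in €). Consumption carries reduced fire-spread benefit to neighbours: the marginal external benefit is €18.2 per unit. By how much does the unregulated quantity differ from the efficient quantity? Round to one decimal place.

Market equilibrium (private): 7.0 + 0.5x = 99.0 - 3.0x → x_m = 26.2857.
Social marginal benefit = demand + MEB = 117.2 - 3.0x.
Set SMB = MC: 117.2 - 3.0x = 7.0 + 0.5x → x* = 31.4857.
Gap = |26.2857 − 31.4857| = 5.2000.

5.2 units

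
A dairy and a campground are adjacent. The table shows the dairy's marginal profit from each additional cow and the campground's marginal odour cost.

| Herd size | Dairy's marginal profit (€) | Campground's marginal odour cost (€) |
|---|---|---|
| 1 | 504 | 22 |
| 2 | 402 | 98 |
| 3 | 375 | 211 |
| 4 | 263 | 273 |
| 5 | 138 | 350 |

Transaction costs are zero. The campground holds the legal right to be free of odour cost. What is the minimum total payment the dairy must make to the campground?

Efficient level: marginal profit ≥ marginal odour cost through level 3, so k* = 3.
With the campground holding the right, the dairy must at least compensate total damage at k*: 22 + 98 + 211 = 331.

€331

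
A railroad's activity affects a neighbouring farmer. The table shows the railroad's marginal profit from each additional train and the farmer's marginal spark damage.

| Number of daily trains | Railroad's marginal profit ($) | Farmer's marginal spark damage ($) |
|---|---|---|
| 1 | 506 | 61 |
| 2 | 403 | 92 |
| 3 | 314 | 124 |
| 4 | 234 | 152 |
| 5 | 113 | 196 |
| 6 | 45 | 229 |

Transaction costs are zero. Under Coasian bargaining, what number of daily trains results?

4

Bargaining reaches the level where marginal profit last exceeds marginal spark damage.
That holds through level 4 (234 ≥ 152) but not at 5 (113 < 196).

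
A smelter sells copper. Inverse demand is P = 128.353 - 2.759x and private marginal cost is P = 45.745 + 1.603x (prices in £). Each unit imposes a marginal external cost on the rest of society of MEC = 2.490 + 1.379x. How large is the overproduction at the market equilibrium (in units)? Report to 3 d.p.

Market equilibrium (private): 45.745 + 1.603x = 128.353 - 2.759x → x_m = 18.9381.
Social marginal cost = private MC + MEC = 48.235 + 2.982x.
Set SMC = demand: 48.235 + 2.982x = 128.353 - 2.759x → x* = 13.9554.
Gap = |18.9381 − 13.9554| = 4.9827.

4.983 units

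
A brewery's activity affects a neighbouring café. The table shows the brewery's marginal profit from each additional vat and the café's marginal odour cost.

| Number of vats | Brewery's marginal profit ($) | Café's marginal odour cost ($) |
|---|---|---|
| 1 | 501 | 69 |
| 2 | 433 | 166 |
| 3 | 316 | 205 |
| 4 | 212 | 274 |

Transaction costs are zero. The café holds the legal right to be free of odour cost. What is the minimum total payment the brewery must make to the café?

Efficient level: marginal profit ≥ marginal odour cost through level 3, so k* = 3.
With the café holding the right, the brewery must at least compensate total damage at k*: 69 + 166 + 205 = 440.

$440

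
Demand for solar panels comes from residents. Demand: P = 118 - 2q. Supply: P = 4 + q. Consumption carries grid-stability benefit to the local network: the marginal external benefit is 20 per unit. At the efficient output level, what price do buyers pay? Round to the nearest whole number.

P = 29

Social marginal benefit = demand + MEB = 138 - 2q.
Set SMB = MC: 138 - 2q = 4 + q → q* = 44.6667.
Consumer price on the demand curve at q*: 118 − 2×44.6667 = 28.6666.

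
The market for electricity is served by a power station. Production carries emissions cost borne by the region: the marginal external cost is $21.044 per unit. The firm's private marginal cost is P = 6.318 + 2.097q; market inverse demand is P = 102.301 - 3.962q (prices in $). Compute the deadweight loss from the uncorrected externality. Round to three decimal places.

DWL = $36.545

Market equilibrium (private): 6.318 + 2.097q = 102.301 - 3.962q → q_m = 15.8414.
Social marginal cost = private MC + MEC = 27.362 + 2.097q.
Set SMC = demand: 27.362 + 2.097q = 102.301 - 3.962q → q* = 12.3682.
The loss is the area between SMC and demand from q* to q_m; with linear curves that's a triangle of height MEC(q_m).
DWL = ½ × 3.4732 × 21.0440 = 36.5450.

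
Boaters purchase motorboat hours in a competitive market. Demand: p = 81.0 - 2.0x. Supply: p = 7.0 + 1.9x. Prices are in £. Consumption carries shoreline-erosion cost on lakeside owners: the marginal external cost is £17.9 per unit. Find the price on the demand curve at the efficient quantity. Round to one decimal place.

Social marginal benefit = demand − MEC = 63.1 - 2.0x.
Set SMB = MC: 63.1 - 2.0x = 7.0 + 1.9x → x* = 14.3846.
Consumer price on the demand curve at x*: 81.0 − 2.0×14.3846 = 52.2308.

P = £52.2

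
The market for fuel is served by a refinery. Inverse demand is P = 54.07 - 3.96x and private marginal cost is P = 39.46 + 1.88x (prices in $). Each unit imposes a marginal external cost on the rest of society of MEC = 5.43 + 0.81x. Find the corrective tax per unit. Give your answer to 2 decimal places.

Social marginal cost = private MC + MEC = 44.89 + 2.69x.
Set SMC = demand: 44.89 + 2.69x = 54.07 - 3.96x → x* = 1.3805.
The Pigouvian tax equals MEC at x*: 5.43 + 0.81×1.3805 = 6.5482.

tax = $6.55 per unit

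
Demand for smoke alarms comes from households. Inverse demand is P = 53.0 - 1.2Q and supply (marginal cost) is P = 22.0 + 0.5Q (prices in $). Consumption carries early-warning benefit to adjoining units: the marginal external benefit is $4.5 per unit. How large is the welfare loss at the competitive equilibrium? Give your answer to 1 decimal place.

DWL = $6.0

Market equilibrium (private): 22.0 + 0.5Q = 53.0 - 1.2Q → Q_m = 18.2353.
Social marginal benefit = demand + MEB = 57.5 - 1.2Q.
Set SMB = MC: 57.5 - 1.2Q = 22.0 + 0.5Q → Q* = 20.8824.
The loss is the area between SMB and MC from Q* to Q_m; with linear curves that's a triangle of height MEB(Q_m).
DWL = ½ × 2.6471 × 4.5000 = 5.9560.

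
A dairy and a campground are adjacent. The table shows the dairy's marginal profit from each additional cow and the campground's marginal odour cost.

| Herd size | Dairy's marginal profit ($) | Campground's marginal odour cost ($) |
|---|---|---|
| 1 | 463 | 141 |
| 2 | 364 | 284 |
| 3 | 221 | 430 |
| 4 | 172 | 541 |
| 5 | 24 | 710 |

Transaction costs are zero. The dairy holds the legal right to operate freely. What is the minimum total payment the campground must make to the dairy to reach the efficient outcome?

$417

Left alone the dairy would choose level 5 (marginal profit stays positive).
Efficient level: k* = 2 (marginal profit ≥ marginal odour cost through 2).
The campground must at least cover the dairy's forgone profit from cutting 5→2: 221 + 172 + 24 = 417.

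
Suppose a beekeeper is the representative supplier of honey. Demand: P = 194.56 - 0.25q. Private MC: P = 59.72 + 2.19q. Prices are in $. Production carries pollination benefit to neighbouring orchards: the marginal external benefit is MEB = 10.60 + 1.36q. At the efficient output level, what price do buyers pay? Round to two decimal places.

Social marginal cost = private MC − MEB = 49.12 + 0.83q.
Set SMC = demand: 49.12 + 0.83q = 194.56 - 0.25q → q* = 134.6667.
Consumer price on the demand curve at q*: 194.56 − 0.25×134.6667 = 160.8933.

P = $160.89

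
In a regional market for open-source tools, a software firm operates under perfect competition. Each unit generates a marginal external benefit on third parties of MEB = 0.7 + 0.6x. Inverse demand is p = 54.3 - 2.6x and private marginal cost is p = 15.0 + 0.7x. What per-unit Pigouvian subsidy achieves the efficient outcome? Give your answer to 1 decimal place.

Social marginal cost = private MC − MEB = 14.3 + 0.1x.
Set SMC = demand: 14.3 + 0.1x = 54.3 - 2.6x → x* = 14.8148.
The Pigouvian subsidy equals MEB at x*: 0.7 + 0.6×14.8148 = 9.5889.

subsidy = 9.6 per unit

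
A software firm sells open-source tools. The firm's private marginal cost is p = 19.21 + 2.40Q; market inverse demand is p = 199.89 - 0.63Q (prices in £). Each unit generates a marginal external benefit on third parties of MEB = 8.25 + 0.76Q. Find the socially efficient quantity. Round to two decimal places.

Social marginal cost = private MC − MEB = 10.96 + 1.64Q.
Set SMC = demand: 10.96 + 1.64Q = 199.89 - 0.63Q → Q* = 83.2291.

Q* = 83.23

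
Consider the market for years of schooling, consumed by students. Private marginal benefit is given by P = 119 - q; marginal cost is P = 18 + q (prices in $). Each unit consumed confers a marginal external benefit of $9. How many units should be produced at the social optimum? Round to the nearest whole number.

q* = 55

Social marginal benefit = demand + MEB = 128 - q.
Set SMB = MC: 128 - q = 18 + q → q* = 55.0000.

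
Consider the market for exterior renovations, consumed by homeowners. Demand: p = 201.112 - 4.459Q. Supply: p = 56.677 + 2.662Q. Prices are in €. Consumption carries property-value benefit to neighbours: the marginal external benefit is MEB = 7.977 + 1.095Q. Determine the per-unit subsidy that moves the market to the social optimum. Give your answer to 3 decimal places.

subsidy = €35.672 per unit

Social marginal benefit = demand + MEB = 209.089 - 3.364Q.
Set SMB = MC: 209.089 - 3.364Q = 56.677 + 2.662Q → Q* = 25.2924.
The Pigouvian subsidy equals MEB at Q*: 7.977 + 1.095×25.2924 = 35.6722.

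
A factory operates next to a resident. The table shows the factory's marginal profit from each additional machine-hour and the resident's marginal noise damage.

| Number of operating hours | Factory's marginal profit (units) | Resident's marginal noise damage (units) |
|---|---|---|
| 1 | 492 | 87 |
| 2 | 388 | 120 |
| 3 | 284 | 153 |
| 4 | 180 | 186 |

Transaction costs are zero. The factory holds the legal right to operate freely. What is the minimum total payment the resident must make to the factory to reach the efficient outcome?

180

Left alone the factory would choose level 4 (marginal profit stays positive).
Efficient level: k* = 3 (marginal profit ≥ marginal noise damage through 3).
The resident must at least cover the factory's forgone profit from cutting 4→3: 180 = 180.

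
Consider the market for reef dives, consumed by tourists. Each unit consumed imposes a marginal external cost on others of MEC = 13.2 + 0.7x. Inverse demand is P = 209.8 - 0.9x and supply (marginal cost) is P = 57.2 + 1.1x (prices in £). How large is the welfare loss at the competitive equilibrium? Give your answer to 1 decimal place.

DWL = £821.6

Market equilibrium (private): 57.2 + 1.1x = 209.8 - 0.9x → x_m = 76.3000.
Social marginal benefit = demand − MEC = 196.6 - 1.6x.
Set SMB = MC: 196.6 - 1.6x = 57.2 + 1.1x → x* = 51.6296.
Height of the DWL triangle at x_m is MC(x_m) − SMB(x_m) = MEC(x_m) = 66.6100.
DWL = ½ × 24.6704 × 66.6100 = 821.6477.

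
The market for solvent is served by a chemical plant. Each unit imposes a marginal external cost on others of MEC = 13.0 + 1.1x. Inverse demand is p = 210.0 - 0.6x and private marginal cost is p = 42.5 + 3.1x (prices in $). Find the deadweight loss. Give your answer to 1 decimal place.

DWL = $410.8

Market equilibrium (private): 42.5 + 3.1x = 210.0 - 0.6x → x_m = 45.2703.
Social marginal cost = private MC + MEC = 55.5 + 4.2x.
Set SMC = demand: 55.5 + 4.2x = 210.0 - 0.6x → x* = 32.1875.
Between x* and x_m the wedge SMC − demand runs linearly from 0 to MEC(x_m), so the loss is a triangle.
DWL = ½ × 13.0828 × 62.7973 = 410.7823.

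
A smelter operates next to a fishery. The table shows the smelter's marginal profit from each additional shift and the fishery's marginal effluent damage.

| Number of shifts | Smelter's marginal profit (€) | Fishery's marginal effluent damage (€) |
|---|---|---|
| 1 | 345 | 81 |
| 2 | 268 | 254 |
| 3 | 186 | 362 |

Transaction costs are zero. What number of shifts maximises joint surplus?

2

Bargaining reaches the level where marginal profit last exceeds marginal effluent damage.
That holds through level 2 (268 ≥ 254) but not at 3 (186 < 362).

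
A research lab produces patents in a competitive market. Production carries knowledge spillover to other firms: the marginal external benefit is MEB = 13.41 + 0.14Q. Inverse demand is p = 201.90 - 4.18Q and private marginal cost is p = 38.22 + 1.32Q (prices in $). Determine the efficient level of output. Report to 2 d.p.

Social marginal cost = private MC − MEB = 24.81 + 1.18Q.
Set SMC = demand: 24.81 + 1.18Q = 201.90 - 4.18Q → Q* = 33.0392.

Q* = 33.04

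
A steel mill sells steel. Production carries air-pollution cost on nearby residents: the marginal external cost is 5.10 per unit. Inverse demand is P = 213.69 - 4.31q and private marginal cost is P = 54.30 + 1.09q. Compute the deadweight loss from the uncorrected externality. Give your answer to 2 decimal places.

DWL = 2.41

Market equilibrium (private): 54.30 + 1.09q = 213.69 - 4.31q → q_m = 29.5167.
Social marginal cost = private MC + MEC = 59.40 + 1.09q.
Set SMC = demand: 59.40 + 1.09q = 213.69 - 4.31q → q* = 28.5722.
Between q* and q_m the wedge SMC − demand runs linearly from 0 to MEC(q_m), so the loss is a triangle.
DWL = ½ × 0.9445 × 5.1000 = 2.4085.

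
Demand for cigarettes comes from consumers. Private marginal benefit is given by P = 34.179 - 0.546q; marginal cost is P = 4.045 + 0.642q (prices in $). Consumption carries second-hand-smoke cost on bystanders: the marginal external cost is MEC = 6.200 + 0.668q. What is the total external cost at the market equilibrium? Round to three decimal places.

Market equilibrium (private): 4.045 + 0.642q = 34.179 - 0.546q → q_m = 25.3653.
Total external cost = ∫₀^{q_m} (6.200 + 0.668q) dq = 6.200×25.3653 + ½×0.668×25.3653² = 372.1599.

$372.160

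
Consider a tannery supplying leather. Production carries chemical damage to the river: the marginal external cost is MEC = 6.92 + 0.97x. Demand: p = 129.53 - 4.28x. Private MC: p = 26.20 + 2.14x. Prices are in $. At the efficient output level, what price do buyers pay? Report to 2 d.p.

P = $73.69

Social marginal cost = private MC + MEC = 33.12 + 3.11x.
Set SMC = demand: 33.12 + 3.11x = 129.53 - 4.28x → x* = 13.0460.
Consumer price on the demand curve at x*: 129.53 − 4.28×13.0460 = 73.6931.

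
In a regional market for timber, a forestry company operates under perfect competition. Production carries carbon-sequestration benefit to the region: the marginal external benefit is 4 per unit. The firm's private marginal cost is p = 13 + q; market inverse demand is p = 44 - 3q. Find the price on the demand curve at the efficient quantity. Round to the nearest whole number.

P = 18

Social marginal cost = private MC − MEB = 9 + q.
Set SMC = demand: 9 + q = 44 - 3q → q* = 8.7500.
Consumer price on the demand curve at q*: 44 − 3×8.7500 = 17.7500.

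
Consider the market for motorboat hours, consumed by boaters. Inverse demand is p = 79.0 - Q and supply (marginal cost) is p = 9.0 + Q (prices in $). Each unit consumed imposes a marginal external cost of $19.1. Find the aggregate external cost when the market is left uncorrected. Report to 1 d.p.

$668.5

Market equilibrium (private): 9.0 + Q = 79.0 - Q → Q_m = 35.0000.
Total external cost = MEC × Q_m = 19.1 × 35.0000 = 668.5000.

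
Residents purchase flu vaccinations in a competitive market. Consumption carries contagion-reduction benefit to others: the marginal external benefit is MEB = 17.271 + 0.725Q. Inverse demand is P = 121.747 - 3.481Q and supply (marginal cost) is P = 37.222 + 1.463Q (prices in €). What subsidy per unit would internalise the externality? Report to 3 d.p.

Social marginal benefit = demand + MEB = 139.018 - 2.756Q.
Set SMB = MC: 139.018 - 2.756Q = 37.222 + 1.463Q → Q* = 24.1280.
The Pigouvian subsidy equals MEB at Q*: 17.271 + 0.725×24.1280 = 34.7638.

subsidy = €34.764 per unit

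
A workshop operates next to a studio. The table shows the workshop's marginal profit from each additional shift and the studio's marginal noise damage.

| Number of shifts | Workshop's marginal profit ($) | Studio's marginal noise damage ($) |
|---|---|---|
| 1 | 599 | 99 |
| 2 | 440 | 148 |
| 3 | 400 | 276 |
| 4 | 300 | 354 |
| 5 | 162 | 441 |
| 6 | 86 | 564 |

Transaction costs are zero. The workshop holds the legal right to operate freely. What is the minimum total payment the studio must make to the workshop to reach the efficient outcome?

Left alone the workshop would choose level 6 (marginal profit stays positive).
Efficient level: k* = 3 (marginal profit ≥ marginal noise damage through 3).
The studio must at least cover the workshop's forgone profit from cutting 6→3: 300 + 162 + 86 = 548.

$548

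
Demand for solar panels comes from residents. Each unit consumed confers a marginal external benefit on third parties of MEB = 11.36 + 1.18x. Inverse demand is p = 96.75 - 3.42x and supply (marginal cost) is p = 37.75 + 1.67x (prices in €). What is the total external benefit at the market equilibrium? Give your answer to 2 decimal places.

Market equilibrium (private): 37.75 + 1.67x = 96.75 - 3.42x → x_m = 11.5914.
Total external benefit = ∫₀^{x_m} (11.36 + 1.18x) dx = 11.36×11.5914 + ½×1.18×11.5914² = 210.9510.

€210.95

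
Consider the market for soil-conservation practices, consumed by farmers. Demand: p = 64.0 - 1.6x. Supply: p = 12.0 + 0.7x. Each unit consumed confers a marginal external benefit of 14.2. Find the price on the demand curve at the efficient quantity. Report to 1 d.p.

P = 17.9

Social marginal benefit = demand + MEB = 78.2 - 1.6x.
Set SMB = MC: 78.2 - 1.6x = 12.0 + 0.7x → x* = 28.7826.
Consumer price on the demand curve at x*: 64.0 − 1.6×28.7826 = 17.9478.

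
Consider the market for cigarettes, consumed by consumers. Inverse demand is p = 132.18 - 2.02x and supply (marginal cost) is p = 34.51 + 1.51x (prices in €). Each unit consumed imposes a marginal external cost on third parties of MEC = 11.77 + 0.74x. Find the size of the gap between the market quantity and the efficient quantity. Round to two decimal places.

Market equilibrium (private): 34.51 + 1.51x = 132.18 - 2.02x → x_m = 27.6686.
Social marginal benefit = demand − MEC = 120.41 - 2.76x.
Set SMB = MC: 120.41 - 2.76x = 34.51 + 1.51x → x* = 20.1171.
Gap = |27.6686 − 20.1171| = 7.5515.

7.55 units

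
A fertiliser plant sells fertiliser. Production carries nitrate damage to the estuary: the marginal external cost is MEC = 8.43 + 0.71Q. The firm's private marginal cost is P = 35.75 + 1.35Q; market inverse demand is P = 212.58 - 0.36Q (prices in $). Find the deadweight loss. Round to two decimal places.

DWL = $1384.20

Market equilibrium (private): 35.75 + 1.35Q = 212.58 - 0.36Q → Q_m = 103.4094.
Social marginal cost = private MC + MEC = 44.18 + 2.06Q.
Set SMC = demand: 44.18 + 2.06Q = 212.58 - 0.36Q → Q* = 69.5868.
Height of the DWL triangle at Q_m is SMC(Q_m) − demand(Q_m) = MEC(Q_m) = 81.8506.
DWL = ½ × 33.8226 × 81.8506 = 1384.2001.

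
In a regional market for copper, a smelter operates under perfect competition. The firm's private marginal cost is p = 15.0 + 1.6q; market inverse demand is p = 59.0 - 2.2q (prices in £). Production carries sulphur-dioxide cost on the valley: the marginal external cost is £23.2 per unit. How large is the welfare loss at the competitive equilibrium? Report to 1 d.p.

Market equilibrium (private): 15.0 + 1.6q = 59.0 - 2.2q → q_m = 11.5789.
Social marginal cost = private MC + MEC = 38.2 + 1.6q.
Set SMC = demand: 38.2 + 1.6q = 59.0 - 2.2q → q* = 5.4737.
The welfare-loss triangle has base |q_m − q*| and height MEC(q_m) (the vertical gap between SMC and demand is zero at q* and MEC at q_m).
DWL = ½ × 6.1052 × 23.2000 = 70.8203.

DWL = £70.8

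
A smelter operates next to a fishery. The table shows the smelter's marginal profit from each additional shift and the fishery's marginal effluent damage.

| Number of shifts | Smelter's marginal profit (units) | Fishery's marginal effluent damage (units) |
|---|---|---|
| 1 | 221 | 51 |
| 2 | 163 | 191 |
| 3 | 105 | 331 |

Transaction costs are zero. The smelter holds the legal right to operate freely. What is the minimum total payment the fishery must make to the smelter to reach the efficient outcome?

Left alone the smelter would choose level 3 (marginal profit stays positive).
Efficient level: k* = 1 (marginal profit ≥ marginal effluent damage through 1).
The fishery must at least cover the smelter's forgone profit from cutting 3→1: 163 + 105 = 268.

268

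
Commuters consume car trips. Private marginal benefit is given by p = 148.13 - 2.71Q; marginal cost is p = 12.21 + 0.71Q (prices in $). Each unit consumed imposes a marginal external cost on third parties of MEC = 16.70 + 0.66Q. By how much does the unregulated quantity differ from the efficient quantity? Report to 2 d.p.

Market equilibrium (private): 12.21 + 0.71Q = 148.13 - 2.71Q → Q_m = 39.7427.
Social marginal benefit = demand − MEC = 131.43 - 3.37Q.
Set SMB = MC: 131.43 - 3.37Q = 12.21 + 0.71Q → Q* = 29.2206.
Gap = |39.7427 − 29.2206| = 10.5221.

10.52 units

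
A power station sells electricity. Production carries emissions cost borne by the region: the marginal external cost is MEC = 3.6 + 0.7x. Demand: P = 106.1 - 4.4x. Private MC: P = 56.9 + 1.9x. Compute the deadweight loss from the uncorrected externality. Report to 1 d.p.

DWL = 5.9

Market equilibrium (private): 56.9 + 1.9x = 106.1 - 4.4x → x_m = 7.8095.
Social marginal cost = private MC + MEC = 60.5 + 2.6x.
Set SMC = demand: 60.5 + 2.6x = 106.1 - 4.4x → x* = 6.5143.
Between x* and x_m the wedge SMC − demand runs linearly from 0 to MEC(x_m), so the loss is a triangle.
DWL = ½ × 1.2952 × 9.0667 = 5.8716.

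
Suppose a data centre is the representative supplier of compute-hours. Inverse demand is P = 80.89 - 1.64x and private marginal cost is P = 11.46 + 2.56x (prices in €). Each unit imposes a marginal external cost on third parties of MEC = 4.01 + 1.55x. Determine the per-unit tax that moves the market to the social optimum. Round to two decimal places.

tax = €21.64 per unit

Social marginal cost = private MC + MEC = 15.47 + 4.11x.
Set SMC = demand: 15.47 + 4.11x = 80.89 - 1.64x → x* = 11.3774.
The Pigouvian tax equals MEC at x*: 4.01 + 1.55×11.3774 = 21.6450.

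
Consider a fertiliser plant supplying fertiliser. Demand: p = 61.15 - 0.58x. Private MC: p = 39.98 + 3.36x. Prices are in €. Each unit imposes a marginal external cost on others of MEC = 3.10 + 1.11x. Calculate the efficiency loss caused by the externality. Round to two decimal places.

Market equilibrium (private): 39.98 + 3.36x = 61.15 - 0.58x → x_m = 5.3731.
Social marginal cost = private MC + MEC = 43.08 + 4.47x.
Set SMC = demand: 43.08 + 4.47x = 61.15 - 0.58x → x* = 3.5782.
The loss is the area between SMC and demand from x* to x_m; with linear curves that's a triangle of height MEC(x_m).
DWL = ½ × 1.7949 × 9.0641 = 8.1346.

DWL = €8.13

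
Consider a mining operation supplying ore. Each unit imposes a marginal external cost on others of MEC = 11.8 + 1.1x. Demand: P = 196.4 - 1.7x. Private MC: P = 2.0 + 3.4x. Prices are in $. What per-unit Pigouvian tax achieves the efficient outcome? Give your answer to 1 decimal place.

tax = $44.2 per unit

Social marginal cost = private MC + MEC = 13.8 + 4.5x.
Set SMC = demand: 13.8 + 4.5x = 196.4 - 1.7x → x* = 29.4516.
The Pigouvian tax equals MEC at x*: 11.8 + 1.1×29.4516 = 44.1968.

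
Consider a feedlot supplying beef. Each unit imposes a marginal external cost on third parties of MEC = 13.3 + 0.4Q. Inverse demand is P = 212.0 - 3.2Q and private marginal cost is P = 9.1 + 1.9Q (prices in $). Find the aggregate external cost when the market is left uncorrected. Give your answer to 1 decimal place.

$845.7

Market equilibrium (private): 9.1 + 1.9Q = 212.0 - 3.2Q → Q_m = 39.7843.
Total external cost = ∫₀^{Q_m} (13.3 + 0.4Q) dQ = 13.3×39.7843 + ½×0.4×39.7843² = 845.6893.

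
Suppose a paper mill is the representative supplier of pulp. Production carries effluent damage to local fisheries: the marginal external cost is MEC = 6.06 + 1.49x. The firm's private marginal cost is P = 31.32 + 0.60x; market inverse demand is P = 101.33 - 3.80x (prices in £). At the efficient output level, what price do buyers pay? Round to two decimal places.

P = £60.07

Social marginal cost = private MC + MEC = 37.38 + 2.09x.
Set SMC = demand: 37.38 + 2.09x = 101.33 - 3.80x → x* = 10.8574.
Consumer price on the demand curve at x*: 101.33 − 3.80×10.8574 = 60.0719.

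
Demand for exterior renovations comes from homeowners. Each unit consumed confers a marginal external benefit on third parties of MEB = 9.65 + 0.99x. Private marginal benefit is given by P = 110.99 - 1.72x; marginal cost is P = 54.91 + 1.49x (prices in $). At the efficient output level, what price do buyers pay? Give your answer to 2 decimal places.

Social marginal benefit = demand + MEB = 120.64 - 0.73x.
Set SMB = MC: 120.64 - 0.73x = 54.91 + 1.49x → x* = 29.6081.
Consumer price on the demand curve at x*: 110.99 − 1.72×29.6081 = 60.0641.

P = $60.06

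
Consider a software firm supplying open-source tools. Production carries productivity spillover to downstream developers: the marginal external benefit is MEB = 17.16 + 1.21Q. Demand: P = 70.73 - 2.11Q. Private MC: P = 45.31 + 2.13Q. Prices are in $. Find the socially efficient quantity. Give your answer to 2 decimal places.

Social marginal cost = private MC − MEB = 28.15 + 0.92Q.
Set SMC = demand: 28.15 + 0.92Q = 70.73 - 2.11Q → Q* = 14.0528.

Q* = 14.05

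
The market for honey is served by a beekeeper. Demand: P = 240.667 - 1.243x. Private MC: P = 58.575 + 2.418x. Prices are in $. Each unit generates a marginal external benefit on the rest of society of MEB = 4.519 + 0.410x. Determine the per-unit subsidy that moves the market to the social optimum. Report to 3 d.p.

Social marginal cost = private MC − MEB = 54.056 + 2.008x.
Set SMC = demand: 54.056 + 2.008x = 240.667 - 1.243x → x* = 57.4011.
The Pigouvian subsidy equals MEB at x*: 4.519 + 0.410×57.4011 = 28.0535.

subsidy = $28.053 per unit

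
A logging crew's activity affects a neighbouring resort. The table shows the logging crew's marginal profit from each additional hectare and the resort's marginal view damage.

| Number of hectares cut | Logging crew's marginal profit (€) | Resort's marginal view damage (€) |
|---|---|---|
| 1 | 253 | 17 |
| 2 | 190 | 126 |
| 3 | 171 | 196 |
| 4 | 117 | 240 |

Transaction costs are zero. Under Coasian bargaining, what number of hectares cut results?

Bargaining reaches the level where marginal profit last exceeds marginal view damage.
That holds through level 2 (190 ≥ 126) but not at 3 (171 < 196).

2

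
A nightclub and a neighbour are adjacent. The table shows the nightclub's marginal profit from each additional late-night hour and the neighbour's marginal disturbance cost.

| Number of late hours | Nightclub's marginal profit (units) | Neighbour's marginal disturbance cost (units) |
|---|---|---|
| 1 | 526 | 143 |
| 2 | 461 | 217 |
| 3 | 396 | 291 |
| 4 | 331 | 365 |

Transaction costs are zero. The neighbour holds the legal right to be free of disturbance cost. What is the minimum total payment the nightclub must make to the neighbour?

651

Efficient level: marginal profit ≥ marginal disturbance cost through level 3, so k* = 3.
With the neighbour holding the right, the nightclub must at least compensate total damage at k*: 143 + 217 + 291 = 651.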